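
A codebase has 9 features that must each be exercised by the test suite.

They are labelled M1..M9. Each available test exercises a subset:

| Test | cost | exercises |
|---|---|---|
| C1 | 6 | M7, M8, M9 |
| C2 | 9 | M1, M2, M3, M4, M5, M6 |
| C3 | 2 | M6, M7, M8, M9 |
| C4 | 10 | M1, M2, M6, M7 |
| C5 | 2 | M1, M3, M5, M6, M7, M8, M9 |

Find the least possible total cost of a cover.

C2, C3 together cover every feature (C2 ∪ C3 = {M1, M2, M3, M4, M5, M6, M7, M8, M9}); total cost 9 + 2 = 11.
No covering selection has total cost below 11.

11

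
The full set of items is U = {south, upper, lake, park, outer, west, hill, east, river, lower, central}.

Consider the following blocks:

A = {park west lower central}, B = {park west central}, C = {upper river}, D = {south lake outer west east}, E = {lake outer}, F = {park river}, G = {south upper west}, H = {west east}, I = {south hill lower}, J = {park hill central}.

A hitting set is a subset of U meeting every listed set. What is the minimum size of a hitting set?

4

The 4 items {lake, west, hill, river} hit every block.
The blocks B, C, E, I are pairwise disjoint, so any hitting set needs a separate item for each — at least 4. Hence 4 is optimal.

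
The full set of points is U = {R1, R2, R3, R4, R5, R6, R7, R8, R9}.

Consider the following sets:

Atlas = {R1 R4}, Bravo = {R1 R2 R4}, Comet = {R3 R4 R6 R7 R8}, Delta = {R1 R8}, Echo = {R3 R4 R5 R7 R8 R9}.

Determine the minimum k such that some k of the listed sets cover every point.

Bravo, Comet, and Echo cover everything between them: the union {R1, R2, R3, R4, R5, R6, R7, R8, R9} is all of U.
Only Bravo contains R2, so Bravo is forced; the remaining 6 points need at least 2 more sets (each remaining set adds at most 5) — so at least 3 sets are needed, and 3 is optimal.

3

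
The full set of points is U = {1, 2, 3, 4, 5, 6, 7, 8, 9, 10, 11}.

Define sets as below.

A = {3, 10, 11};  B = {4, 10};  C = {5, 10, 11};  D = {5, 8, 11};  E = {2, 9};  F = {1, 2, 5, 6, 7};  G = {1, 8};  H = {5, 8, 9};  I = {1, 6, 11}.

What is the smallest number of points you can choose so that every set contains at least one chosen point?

T = {6, 8, 9, 10} meets every set (each contains at least one member of T), and |T| = 4.
No choice of 3 points meets every set, so 4 is the minimum.

4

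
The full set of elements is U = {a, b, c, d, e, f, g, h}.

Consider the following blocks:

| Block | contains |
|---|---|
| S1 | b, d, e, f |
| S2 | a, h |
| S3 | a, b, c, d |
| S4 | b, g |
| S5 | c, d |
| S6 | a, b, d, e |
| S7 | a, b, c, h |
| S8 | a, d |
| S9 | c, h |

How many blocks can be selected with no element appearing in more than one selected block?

S4, S8, S9 are pairwise disjoint (S4={b,g}; S8={a,d}; S9={c,h}).
Every remaining block overlaps one of these, and no 4 of the listed blocks are pairwise disjoint, so 3 is the maximum.

3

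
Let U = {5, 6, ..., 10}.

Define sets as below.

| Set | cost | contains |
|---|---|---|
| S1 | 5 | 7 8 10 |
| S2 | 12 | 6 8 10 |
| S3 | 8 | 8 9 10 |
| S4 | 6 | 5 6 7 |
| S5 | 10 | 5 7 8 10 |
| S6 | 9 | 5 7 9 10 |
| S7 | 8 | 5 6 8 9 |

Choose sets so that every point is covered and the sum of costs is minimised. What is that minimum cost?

13

S1, S7 together cover every point (S1 ∪ S7 = {5, 6, 7, 8, 9, 10}); total cost 5 + 8 = 13.
No covering selection has total cost below 13.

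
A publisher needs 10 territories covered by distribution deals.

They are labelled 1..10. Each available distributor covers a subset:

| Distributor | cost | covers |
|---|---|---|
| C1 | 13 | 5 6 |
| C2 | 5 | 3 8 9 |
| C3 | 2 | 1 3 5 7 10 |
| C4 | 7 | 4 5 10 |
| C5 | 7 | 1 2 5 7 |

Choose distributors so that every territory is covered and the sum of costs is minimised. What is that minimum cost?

C1, C2, C4, C5 together cover every territory (C1 ∪ C2 ∪ C4 ∪ C5 = {1, 2, 3, 4, 5, 6, 7, 8, 9, 10}); total cost 13 + 5 + 7 + 7 = 32.
The greedy pick C3, C2, C4, C5, C1 costs 34; no covering selection beats 32.

32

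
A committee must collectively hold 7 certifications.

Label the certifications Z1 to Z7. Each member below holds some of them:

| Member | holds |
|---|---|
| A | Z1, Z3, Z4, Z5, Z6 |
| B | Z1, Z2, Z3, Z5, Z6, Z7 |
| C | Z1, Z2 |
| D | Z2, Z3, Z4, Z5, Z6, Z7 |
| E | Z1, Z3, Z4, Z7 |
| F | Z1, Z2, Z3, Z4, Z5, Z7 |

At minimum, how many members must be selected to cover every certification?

2

Take {B, E}. Their union is {Z1, Z2, Z3, Z4, Z5, Z6, Z7}, which is all 7 certifications.
No single member has all 7 certifications (the largest, B, has 6), so 2 is optimal.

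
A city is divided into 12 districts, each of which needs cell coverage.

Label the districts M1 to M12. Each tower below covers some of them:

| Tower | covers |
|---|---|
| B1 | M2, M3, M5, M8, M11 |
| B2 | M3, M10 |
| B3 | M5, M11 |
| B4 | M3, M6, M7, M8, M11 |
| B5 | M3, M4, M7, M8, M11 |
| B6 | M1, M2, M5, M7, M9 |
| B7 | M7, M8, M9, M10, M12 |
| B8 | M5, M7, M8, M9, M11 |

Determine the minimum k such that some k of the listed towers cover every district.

4

Take {B4, B5, B6, B7}. Their union is {M1, M2, M3, M4, M5, M6, M7, M8, M9, M10, M11, M12}, which is all 12 districts.
No 3 of the 8 towers cover everything (all 56 combinations miss at least one district), so 4 is optimal.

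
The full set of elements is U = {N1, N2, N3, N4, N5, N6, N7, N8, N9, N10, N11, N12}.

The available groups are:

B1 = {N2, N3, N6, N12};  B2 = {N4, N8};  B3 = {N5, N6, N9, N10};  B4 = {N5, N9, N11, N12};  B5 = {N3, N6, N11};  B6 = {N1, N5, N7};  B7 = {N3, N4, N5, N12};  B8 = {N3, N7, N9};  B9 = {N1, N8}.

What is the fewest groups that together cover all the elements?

5

Take {B1, B2, B3, B4, B6}. Their union is {N1, N2, N3, N4, N5, N6, N7, N8, N9, N10, N11, N12}, which is all 12 elements.
No 4 of the 9 groups cover everything (all 126 combinations miss at least one element), so 5 is optimal.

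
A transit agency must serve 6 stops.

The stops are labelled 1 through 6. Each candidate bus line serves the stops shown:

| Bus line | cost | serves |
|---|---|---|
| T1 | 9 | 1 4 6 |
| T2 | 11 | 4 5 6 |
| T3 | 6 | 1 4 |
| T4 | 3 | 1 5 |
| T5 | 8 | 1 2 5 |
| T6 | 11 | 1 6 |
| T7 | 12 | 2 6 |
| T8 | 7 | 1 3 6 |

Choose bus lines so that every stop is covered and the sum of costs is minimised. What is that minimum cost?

T3, T5, T8 together cover every stop (T3 ∪ T5 ∪ T8 = {1, 2, 3, 4, 5, 6}); total cost 6 + 8 + 7 = 21.
The greedy pick T4, T8, T3, T5 costs 24; no covering selection beats 21.

21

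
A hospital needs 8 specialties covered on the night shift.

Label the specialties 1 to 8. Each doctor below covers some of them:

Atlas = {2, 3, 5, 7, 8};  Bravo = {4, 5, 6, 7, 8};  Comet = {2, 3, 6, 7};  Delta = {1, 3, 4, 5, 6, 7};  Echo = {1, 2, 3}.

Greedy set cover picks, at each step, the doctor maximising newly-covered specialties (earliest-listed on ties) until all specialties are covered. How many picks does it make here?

2

Greedy: pick Delta (covers 6 new) → pick Atlas (covers 2 new). Total picks: 2.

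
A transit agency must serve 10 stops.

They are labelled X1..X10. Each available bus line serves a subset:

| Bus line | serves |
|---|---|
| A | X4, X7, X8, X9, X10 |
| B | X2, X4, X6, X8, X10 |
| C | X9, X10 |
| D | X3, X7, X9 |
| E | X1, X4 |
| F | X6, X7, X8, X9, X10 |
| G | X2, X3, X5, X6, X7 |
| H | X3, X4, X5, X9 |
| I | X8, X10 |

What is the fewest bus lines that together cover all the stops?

3

Take {E, F, G}. Their union is {X1, X2, X3, X4, X5, X6, X7, X8, X9, X10}, which is all 10 stops.
Only E contains X1, so E is forced; the remaining 8 stops need at least 2 more bus lines (each remaining bus line adds at most 5) — so at least 3 bus lines are needed, and 3 is optimal.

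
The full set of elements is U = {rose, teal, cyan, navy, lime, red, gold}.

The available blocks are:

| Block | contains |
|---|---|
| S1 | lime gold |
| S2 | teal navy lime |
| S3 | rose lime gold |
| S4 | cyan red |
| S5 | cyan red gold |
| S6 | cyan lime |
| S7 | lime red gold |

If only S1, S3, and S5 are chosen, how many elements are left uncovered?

2

Union of S1, S3, S5 = {rose, cyan, lime, red, gold}.
Not covered: teal, navy — 2 elements.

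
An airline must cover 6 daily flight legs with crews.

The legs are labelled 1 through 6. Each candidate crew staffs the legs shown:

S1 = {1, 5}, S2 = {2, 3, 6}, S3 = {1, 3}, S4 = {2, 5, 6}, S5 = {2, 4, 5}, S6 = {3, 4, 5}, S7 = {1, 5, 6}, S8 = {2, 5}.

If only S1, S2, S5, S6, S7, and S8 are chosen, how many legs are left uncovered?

Union of S1, S2, S5, S6, S7, S8 = {1, 2, 3, 4, 5, 6} — that's every leg, so 0 are uncovered.

0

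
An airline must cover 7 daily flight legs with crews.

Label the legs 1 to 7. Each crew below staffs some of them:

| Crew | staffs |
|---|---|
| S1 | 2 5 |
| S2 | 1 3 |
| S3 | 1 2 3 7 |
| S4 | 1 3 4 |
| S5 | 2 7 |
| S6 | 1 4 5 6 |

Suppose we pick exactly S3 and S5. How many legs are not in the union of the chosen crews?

3

Union of S3, S5 = {1, 2, 3, 7}.
Not covered: 4, 5, 6 — 3 legs.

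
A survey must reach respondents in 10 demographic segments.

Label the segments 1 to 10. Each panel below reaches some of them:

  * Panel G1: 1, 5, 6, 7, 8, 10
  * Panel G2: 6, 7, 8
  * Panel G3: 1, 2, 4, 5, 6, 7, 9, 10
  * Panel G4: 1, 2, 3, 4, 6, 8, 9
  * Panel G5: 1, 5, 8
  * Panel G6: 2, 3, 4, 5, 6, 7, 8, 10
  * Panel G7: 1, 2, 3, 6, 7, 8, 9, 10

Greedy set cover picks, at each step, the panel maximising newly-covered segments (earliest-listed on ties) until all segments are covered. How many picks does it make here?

2

Greedy: pick G3 (covers 8 new) → pick G4 (covers 2 new). Total picks: 2.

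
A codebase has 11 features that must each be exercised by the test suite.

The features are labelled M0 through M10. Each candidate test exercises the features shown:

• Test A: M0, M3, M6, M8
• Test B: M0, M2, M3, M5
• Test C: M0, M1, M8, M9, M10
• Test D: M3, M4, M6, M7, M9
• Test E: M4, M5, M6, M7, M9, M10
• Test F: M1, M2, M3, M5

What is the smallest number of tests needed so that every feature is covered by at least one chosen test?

3

Take {A, E, F}. Their union is {M0, M1, M2, M3, M4, M5, M6, M7, M8, M9, M10}, which is all 11 features.
No 2 of the 6 tests cover everything (all 15 combinations miss at least one feature), so 3 is optimal.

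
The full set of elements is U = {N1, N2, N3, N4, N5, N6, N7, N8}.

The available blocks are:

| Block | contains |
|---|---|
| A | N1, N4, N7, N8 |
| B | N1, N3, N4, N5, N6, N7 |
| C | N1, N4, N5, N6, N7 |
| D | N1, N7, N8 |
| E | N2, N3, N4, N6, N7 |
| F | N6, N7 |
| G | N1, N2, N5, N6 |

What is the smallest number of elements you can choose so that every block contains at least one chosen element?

2

Take H = {N1, N7}. Each listed block contains at least one of these, so H is a hitting set of size 2.
No single element lies in every block, so at least 2 are needed and 2 is optimal.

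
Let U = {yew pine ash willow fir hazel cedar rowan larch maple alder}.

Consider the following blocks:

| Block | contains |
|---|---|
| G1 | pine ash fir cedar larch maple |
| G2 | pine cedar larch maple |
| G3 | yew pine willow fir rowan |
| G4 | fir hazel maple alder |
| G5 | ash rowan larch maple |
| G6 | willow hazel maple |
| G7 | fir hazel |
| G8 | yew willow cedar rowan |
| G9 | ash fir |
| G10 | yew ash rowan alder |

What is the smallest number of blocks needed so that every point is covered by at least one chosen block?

3

G1 and G4 and G8 together: G1 ∪ G4 ∪ G8 = {yew, pine, ash, willow, fir, hazel, cedar, rowan, larch, maple, alder} — every point is covered.
No 2 of the 10 blocks cover everything (all 45 combinations miss at least one point), so 3 is optimal.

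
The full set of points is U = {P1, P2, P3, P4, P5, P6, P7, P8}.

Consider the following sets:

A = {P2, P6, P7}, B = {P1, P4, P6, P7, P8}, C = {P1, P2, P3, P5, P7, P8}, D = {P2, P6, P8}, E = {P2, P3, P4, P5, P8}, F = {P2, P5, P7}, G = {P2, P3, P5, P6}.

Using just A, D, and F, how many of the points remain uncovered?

3

Union of A, D, F = {P2, P5, P6, P7, P8}.
Not covered: P1, P3, P4 — 3 points.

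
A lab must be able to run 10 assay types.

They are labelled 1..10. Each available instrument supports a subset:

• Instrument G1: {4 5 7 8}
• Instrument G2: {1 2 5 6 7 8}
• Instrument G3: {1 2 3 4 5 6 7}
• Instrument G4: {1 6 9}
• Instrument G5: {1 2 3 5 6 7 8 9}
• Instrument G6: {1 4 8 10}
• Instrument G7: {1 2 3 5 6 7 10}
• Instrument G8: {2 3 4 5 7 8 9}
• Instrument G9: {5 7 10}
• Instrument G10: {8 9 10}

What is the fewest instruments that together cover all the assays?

G7 and G8 together: G7 ∪ G8 = {1, 2, 3, 4, 5, 6, 7, 8, 9, 10} — every assay is covered.
No single instrument has all 10 assays (the largest, G5, has 8), so 2 is optimal.

2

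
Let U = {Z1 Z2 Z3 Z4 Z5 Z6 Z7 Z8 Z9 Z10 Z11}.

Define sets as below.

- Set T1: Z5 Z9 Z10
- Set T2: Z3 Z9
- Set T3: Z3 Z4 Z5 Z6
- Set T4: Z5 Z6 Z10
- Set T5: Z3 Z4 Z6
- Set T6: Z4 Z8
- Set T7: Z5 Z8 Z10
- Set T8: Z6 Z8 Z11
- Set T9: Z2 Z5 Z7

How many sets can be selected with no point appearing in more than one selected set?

3

T2, T6, T9 are pairwise disjoint (T2={Z3,Z9}; T6={Z4,Z8}; T9={Z2,Z5,Z7}).
Every remaining set overlaps one of these, and no 4 of the listed sets are pairwise disjoint, so 3 is the maximum.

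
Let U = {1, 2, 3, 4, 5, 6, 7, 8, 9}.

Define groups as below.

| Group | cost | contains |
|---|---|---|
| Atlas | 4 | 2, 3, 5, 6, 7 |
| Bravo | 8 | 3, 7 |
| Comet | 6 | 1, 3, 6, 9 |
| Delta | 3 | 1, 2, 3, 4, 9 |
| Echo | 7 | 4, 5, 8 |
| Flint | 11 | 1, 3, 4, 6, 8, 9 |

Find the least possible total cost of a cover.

Atlas, Delta, Echo together cover every element (Atlas ∪ Delta ∪ Echo = {1, 2, 3, 4, 5, 6, 7, 8, 9}); total cost 4 + 3 + 7 = 14.
No covering selection has total cost below 14.

14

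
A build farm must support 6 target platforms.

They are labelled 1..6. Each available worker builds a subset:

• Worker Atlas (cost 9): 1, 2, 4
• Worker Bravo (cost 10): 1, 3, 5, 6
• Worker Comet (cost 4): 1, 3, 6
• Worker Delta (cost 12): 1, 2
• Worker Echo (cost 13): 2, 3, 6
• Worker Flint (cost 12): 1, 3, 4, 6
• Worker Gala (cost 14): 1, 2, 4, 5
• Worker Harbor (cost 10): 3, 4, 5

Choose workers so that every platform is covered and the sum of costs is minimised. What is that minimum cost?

18

Comet, Gala together cover every platform (Comet ∪ Gala = {1, 2, 3, 4, 5, 6}); total cost 4 + 14 = 18.
The greedy pick Comet, Atlas, Bravo costs 23; no covering selection beats 18.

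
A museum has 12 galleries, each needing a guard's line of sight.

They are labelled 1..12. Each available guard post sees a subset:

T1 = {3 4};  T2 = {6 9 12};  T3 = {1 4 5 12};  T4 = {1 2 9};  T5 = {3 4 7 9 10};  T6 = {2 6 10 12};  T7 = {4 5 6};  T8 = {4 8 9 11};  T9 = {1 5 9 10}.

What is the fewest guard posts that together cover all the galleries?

T3 and T5 and T6 and T8 together: T3 ∪ T5 ∪ T6 ∪ T8 = {1, 2, 3, 4, 5, 6, 7, 8, 9, 10, 11, 12} — every gallery is covered.
Only T5 contains 7, so T5 is forced; the remaining 7 galleries need at least 3 more guard posts (each remaining guard post adds at most 3) — so at least 4 guard posts are needed, and 4 is optimal.

4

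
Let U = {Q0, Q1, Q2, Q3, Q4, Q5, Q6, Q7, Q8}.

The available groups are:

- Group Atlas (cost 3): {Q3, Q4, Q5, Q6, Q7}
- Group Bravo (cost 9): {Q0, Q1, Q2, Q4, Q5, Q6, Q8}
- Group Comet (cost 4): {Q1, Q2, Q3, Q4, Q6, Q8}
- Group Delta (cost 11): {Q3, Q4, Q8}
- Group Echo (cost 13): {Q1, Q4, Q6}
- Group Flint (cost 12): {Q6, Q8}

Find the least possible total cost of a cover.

Atlas, Bravo together cover every point (Atlas ∪ Bravo = {Q0, Q1, Q2, Q3, Q4, Q5, Q6, Q7, Q8}); total cost 3 + 9 = 12.
The greedy pick Atlas, Comet, Bravo costs 16; no covering selection beats 12.

12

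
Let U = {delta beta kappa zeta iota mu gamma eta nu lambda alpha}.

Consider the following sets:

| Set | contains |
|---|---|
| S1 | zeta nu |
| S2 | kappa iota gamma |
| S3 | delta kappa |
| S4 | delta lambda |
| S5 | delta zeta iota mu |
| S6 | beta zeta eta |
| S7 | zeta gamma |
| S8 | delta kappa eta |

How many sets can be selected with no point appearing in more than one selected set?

S2, S4, S6 are pairwise disjoint (S2={kappa,iota,gamma}; S4={delta,lambda}; S6={beta,zeta,eta}).
Every remaining set overlaps one of these, and no 4 of the listed sets are pairwise disjoint, so 3 is the maximum.

3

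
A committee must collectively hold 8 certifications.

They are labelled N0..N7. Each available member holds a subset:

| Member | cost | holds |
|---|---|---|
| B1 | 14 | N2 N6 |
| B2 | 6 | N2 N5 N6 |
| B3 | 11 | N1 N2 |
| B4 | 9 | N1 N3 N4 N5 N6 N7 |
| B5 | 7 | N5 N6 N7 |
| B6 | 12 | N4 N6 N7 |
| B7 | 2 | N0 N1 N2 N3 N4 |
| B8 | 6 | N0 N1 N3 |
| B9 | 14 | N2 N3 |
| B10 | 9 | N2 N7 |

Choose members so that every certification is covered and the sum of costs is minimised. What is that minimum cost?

9

B5, B7 together cover every certification (B5 ∪ B7 = {N0, N1, N2, N3, N4, N5, N6, N7}); total cost 7 + 2 = 9.
No covering selection has total cost below 9.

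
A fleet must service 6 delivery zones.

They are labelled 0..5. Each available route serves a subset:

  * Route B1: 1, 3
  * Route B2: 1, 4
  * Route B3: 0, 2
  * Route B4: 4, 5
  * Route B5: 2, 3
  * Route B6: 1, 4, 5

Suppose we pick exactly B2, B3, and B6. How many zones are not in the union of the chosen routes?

1

Union of B2, B3, B6 = {0, 1, 2, 4, 5}.
Not covered: 3 — 1 zone.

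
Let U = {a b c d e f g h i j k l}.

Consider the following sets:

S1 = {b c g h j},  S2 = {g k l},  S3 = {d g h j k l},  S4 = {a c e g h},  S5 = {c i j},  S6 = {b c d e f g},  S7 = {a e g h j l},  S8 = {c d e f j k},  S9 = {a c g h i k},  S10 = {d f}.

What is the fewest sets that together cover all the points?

Take {S6, S7, S9}. Their union is {a, b, c, d, e, f, g, h, i, j, k, l}, which is all 12 points.
No 2 of the 10 sets cover everything (all 45 combinations miss at least one point), so 3 is optimal.

3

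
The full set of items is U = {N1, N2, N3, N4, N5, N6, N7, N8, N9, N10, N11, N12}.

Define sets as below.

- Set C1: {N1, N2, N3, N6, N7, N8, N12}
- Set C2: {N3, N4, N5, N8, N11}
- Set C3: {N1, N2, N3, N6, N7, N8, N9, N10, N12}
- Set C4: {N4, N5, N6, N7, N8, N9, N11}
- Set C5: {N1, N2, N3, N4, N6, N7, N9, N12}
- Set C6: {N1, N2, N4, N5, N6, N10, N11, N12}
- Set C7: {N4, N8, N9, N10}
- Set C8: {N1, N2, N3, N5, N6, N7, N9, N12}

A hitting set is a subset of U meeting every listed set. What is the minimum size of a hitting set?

2

H = {N8, N12} meets every set (each contains at least one member of H), and |H| = 2.
No single item lies in every set, so at least 2 are needed and 2 is optimal.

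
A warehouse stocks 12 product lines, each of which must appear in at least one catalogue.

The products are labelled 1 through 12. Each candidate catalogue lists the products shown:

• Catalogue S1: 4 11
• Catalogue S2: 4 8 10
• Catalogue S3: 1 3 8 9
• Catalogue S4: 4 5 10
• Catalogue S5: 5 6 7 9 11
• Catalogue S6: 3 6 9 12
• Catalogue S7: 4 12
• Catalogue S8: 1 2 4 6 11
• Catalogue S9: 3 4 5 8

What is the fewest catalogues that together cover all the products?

4

Take {S2, S5, S6, S8}. Their union is {1, 2, 3, 4, 5, 6, 7, 8, 9, 10, 11, 12}, which is all 12 products.
Only S8 contains 2, so S8 is forced; the remaining 7 products need at least 3 more catalogues (each remaining catalogue adds at most 3) — so at least 4 catalogues are needed, and 4 is optimal.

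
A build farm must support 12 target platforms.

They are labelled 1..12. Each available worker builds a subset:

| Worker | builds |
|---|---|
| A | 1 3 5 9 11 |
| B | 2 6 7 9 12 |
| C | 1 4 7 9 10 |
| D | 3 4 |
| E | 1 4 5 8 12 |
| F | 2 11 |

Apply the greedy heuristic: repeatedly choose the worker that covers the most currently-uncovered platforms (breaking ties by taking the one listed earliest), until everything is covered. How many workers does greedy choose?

Greedy: pick A (covers 5 new) → pick B (covers 4 new) → pick C (covers 2 new) → pick E (covers 1 new). Total picks: 4.

4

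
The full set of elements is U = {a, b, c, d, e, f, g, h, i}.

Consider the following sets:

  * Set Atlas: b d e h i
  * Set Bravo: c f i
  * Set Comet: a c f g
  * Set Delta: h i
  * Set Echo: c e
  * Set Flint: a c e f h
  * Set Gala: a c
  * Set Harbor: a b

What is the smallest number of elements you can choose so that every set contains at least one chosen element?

The 3 elements {a, e, i} hit every set.
The sets Delta, Echo, Harbor are pairwise disjoint, so any hitting set needs a separate element for each — at least 3. Hence 3 is optimal.

3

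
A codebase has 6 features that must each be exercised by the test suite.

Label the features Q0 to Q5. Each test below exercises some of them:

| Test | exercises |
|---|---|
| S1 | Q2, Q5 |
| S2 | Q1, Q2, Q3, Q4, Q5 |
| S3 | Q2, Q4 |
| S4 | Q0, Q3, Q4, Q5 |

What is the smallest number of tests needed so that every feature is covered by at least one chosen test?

S2 and S4 together: S2 ∪ S4 = {Q0, Q1, Q2, Q3, Q4, Q5} — every feature is covered.
No single test has all 6 features (the largest, S2, has 5), so 2 is optimal.

2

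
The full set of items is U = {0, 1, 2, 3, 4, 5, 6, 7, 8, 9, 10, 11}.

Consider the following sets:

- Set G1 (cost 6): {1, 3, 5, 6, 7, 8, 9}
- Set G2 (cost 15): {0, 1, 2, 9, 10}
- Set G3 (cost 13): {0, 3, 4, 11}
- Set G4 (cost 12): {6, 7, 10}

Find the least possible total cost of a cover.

34

G1, G2, G3 together cover every item (G1 ∪ G2 ∪ G3 = {0, 1, 2, 3, 4, 5, 6, 7, 8, 9, 10, 11}); total cost 6 + 15 + 13 = 34.
No covering selection has total cost below 34.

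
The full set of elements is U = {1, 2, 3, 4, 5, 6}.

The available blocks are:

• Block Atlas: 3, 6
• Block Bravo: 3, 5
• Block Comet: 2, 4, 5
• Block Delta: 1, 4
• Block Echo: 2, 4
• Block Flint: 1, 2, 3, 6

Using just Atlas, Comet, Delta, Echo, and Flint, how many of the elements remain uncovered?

Union of Atlas, Comet, Delta, Echo, Flint = {1, 2, 3, 4, 5, 6} — that's every element, so 0 are uncovered.

0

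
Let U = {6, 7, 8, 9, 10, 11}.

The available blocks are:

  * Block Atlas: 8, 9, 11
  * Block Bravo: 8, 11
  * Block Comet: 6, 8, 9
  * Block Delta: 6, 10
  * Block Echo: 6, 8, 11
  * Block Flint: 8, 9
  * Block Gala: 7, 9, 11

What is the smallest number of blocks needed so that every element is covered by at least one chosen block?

3

Take {Delta, Flint, Gala}. Their union is {6, 7, 8, 9, 10, 11}, which is all 6 elements.
Only Gala contains 7, so Gala is forced; the remaining 3 elements need at least 2 more blocks (each remaining block adds at most 2) — so at least 3 blocks are needed, and 3 is optimal.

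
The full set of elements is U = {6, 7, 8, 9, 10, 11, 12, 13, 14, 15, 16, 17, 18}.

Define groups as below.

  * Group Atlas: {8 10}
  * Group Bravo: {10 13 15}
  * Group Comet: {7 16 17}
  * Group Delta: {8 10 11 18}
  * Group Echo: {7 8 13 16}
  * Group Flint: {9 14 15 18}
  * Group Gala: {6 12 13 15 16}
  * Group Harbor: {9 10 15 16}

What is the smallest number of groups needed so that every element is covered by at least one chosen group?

4

Comet and Delta and Flint and Gala together: Comet ∪ Delta ∪ Flint ∪ Gala = {6, 7, 8, 9, 10, 11, 12, 13, 14, 15, 16, 17, 18} — every element is covered.
Only Flint contains 14, so Flint is forced; the remaining 9 elements need at least 3 more groups (each remaining group adds at most 4) — so at least 4 groups are needed, and 4 is optimal.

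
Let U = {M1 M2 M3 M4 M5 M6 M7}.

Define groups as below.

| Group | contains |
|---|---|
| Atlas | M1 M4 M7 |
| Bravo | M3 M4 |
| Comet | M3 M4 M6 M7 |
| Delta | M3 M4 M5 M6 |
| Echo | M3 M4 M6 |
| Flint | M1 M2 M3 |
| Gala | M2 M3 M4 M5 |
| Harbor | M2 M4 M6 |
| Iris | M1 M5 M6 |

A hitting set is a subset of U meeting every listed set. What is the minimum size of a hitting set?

2

H = {M1, M4} meets every group (each contains at least one member of H), and |H| = 2.
The groups Bravo, Iris are pairwise disjoint, so any hitting set needs a separate point for each — at least 2. Hence 2 is optimal.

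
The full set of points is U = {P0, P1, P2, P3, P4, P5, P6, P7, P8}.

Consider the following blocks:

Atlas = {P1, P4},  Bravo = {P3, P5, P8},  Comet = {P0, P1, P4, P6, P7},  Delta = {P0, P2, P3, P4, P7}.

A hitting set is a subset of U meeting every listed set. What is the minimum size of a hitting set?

H = {P4, P8} meets every block (each contains at least one member of H), and |H| = 2.
The blocks Atlas, Bravo are pairwise disjoint, so any hitting set needs a separate point for each — at least 2. Hence 2 is optimal.

2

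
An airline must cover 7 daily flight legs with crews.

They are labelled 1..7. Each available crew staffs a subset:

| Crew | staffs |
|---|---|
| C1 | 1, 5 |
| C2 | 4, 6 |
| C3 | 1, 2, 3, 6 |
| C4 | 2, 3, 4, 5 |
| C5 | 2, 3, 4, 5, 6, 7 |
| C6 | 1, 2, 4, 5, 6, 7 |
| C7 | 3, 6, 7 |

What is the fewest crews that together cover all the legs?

2

C5 and C6 together: C5 ∪ C6 = {1, 2, 3, 4, 5, 6, 7} — every leg is covered.
No single crew has all 7 legs (the largest, C5, has 6), so 2 is optimal.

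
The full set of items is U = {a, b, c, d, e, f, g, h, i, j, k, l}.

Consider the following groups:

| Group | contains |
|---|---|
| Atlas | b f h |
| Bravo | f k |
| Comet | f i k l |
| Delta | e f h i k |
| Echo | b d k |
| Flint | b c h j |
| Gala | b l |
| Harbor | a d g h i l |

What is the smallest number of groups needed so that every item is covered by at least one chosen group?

Take {Delta, Flint, Harbor}. Their union is {a, b, c, d, e, f, g, h, i, j, k, l}, which is all 12 items.
Only Harbor contains a, so Harbor is forced; the remaining 6 items need at least 2 more groups (each remaining group adds at most 3) — so at least 3 groups are needed, and 3 is optimal.

3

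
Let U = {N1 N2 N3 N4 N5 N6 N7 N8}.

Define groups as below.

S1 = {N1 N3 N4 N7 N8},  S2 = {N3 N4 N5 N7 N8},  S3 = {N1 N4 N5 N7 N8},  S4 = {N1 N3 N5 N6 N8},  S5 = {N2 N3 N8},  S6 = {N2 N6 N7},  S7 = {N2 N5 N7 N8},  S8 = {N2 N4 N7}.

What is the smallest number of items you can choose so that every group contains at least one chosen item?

2

H = {N7, N8} meets every group (each contains at least one member of H), and |H| = 2.
The groups S4, S8 are pairwise disjoint, so any hitting set needs a separate item for each — at least 2. Hence 2 is optimal.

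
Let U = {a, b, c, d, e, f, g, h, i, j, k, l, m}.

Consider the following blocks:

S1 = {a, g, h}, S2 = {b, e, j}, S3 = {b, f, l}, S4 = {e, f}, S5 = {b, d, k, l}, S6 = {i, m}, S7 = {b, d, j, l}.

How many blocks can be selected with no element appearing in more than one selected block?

S1, S4, S5, S6 are pairwise disjoint (S1={a,g,h}; S4={e,f}; S5={b,d,k,l}; S6={i,m}).
Every remaining block overlaps one of these, and no 5 of the listed blocks are pairwise disjoint, so 4 is the maximum.

4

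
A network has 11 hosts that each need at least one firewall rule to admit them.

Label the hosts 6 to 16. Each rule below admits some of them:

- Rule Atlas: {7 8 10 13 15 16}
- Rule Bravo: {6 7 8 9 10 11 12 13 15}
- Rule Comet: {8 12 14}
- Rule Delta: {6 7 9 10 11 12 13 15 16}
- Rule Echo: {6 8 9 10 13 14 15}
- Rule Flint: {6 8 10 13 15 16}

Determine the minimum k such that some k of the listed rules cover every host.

Comet and Delta together: Comet ∪ Delta = {6, 7, 8, 9, 10, 11, 12, 13, 14, 15, 16} — every host is covered.
No single rule has all 11 hosts (the largest, Bravo, has 9), so 2 is optimal.

2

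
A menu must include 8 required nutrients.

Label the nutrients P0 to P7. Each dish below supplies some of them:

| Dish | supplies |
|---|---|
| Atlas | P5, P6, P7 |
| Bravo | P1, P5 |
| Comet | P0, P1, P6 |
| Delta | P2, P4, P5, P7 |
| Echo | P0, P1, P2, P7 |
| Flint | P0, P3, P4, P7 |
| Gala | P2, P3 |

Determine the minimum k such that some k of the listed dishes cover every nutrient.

Comet and Delta and Flint together: Comet ∪ Delta ∪ Flint = {P0, P1, P2, P3, P4, P5, P6, P7} — every nutrient is covered.
No 2 of the 7 dishes cover everything (all 21 combinations miss at least one nutrient), so 3 is optimal.

3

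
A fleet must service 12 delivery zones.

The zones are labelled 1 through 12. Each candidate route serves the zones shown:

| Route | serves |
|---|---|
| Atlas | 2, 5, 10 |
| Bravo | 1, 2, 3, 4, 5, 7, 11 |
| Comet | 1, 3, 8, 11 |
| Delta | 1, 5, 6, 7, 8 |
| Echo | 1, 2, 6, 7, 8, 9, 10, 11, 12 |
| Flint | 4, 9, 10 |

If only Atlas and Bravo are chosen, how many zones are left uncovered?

4

Union of Atlas, Bravo = {1, 2, 3, 4, 5, 7, 10, 11}.
Not covered: 6, 8, 9, 12 — 4 zones.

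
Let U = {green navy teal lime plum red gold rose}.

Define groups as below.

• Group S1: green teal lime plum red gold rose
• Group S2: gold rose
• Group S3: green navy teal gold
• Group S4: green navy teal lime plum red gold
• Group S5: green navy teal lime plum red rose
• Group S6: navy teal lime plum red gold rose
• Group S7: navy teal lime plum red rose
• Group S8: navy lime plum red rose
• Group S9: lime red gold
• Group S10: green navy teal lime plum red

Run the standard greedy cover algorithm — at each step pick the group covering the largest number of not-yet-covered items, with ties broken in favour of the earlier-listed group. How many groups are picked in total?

2

Greedy: pick S1 (covers 7 new) → pick S3 (covers 1 new). Total picks: 2.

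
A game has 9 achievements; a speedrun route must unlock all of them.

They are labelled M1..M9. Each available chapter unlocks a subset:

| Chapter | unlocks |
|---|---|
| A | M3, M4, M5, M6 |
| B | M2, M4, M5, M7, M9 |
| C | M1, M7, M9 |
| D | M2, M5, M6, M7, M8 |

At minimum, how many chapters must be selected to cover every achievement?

Take {A, C, D}. Their union is {M1, M2, M3, M4, M5, M6, M7, M8, M9}, which is all 9 achievements.
Only C contains M1, so C is forced; the remaining 6 achievements need at least 2 more chapters (each remaining chapter adds at most 4) — so at least 3 chapters are needed, and 3 is optimal.

3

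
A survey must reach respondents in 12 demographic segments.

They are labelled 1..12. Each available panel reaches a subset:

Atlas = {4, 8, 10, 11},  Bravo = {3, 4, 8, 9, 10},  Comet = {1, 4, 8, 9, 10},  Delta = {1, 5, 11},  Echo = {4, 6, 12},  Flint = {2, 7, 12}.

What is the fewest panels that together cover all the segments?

4

Take {Bravo, Delta, Echo, Flint}. Their union is {1, 2, 3, 4, 5, 6, 7, 8, 9, 10, 11, 12}, which is all 12 segments.
Only Bravo contains 3, so Bravo is forced; the remaining 7 segments need at least 3 more panels (each remaining panel adds at most 3) — so at least 4 panels are needed, and 4 is optimal.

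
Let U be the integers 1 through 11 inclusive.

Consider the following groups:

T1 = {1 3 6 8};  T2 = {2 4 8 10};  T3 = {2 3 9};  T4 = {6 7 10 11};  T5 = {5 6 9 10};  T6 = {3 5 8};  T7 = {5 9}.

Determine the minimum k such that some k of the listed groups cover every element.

4

Take {T1, T2, T4, T5}. Their union is {1, 2, 3, 4, 5, 6, 7, 8, 9, 10, 11}, which is all 11 elements.
Only T1 contains 1, so T1 is forced; the remaining 7 elements need at least 3 more groups (each remaining group adds at most 3) — so at least 4 groups are needed, and 4 is optimal.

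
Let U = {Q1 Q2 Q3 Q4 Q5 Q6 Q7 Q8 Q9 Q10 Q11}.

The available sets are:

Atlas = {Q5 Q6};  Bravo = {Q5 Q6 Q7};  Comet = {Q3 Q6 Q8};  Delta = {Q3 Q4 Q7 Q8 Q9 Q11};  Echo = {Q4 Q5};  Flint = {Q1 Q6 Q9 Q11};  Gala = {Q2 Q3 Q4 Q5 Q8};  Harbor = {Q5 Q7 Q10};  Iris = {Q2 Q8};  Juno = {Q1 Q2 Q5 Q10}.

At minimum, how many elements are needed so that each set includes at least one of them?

The 3 elements {Q5, Q8, Q11} hit every set.
The sets Echo, Flint, Iris are pairwise disjoint, so any hitting set needs a separate element for each — at least 3. Hence 3 is optimal.

3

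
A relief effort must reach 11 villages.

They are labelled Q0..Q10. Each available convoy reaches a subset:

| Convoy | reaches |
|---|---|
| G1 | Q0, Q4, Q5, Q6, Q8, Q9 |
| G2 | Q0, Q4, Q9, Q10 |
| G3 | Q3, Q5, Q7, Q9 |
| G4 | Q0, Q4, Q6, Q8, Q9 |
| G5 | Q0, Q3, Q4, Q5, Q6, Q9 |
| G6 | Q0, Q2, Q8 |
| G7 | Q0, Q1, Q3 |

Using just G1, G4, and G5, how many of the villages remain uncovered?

Union of G1, G4, G5 = {Q0, Q3, Q4, Q5, Q6, Q8, Q9}.
Not covered: Q1, Q2, Q7, Q10 — 4 villages.

4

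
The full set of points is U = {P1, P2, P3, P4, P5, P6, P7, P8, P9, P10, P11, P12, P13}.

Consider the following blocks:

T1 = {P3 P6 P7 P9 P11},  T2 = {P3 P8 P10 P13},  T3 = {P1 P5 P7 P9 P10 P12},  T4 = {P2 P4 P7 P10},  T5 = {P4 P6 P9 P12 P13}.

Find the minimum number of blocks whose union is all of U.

4

T1 and T2 and T3 and T4 together: T1 ∪ T2 ∪ T3 ∪ T4 = {P1, P2, P3, P4, P5, P6, P7, P8, P9, P10, P11, P12, P13} — every point is covered.
Only T3 contains P1, so T3 is forced; the remaining 7 points need at least 3 more blocks (each remaining block adds at most 3) — so at least 4 blocks are needed, and 4 is optimal.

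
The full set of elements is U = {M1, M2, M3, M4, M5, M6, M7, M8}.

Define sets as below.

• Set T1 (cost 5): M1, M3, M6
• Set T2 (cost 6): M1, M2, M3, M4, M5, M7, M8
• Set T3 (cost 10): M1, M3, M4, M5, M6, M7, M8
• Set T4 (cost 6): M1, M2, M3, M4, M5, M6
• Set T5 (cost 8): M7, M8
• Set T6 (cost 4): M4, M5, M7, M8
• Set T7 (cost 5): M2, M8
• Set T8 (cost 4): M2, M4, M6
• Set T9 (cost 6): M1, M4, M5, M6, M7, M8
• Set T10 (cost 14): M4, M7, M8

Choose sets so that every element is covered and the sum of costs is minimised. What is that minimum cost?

10

T2, T8 together cover every element (T2 ∪ T8 = {M1, M2, M3, M4, M5, M6, M7, M8}); total cost 6 + 4 = 10.
No covering selection has total cost below 10.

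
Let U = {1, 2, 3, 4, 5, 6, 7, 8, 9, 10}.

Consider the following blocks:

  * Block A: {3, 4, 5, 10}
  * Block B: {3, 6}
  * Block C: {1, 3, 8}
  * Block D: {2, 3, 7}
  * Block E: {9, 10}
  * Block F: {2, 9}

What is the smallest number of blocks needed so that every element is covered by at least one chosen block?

Take {A, B, C, D, E}. Their union is {1, 2, 3, 4, 5, 6, 7, 8, 9, 10}, which is all 10 elements.
No 4 of the 6 blocks cover everything (all 15 combinations miss at least one element), so 5 is optimal.

5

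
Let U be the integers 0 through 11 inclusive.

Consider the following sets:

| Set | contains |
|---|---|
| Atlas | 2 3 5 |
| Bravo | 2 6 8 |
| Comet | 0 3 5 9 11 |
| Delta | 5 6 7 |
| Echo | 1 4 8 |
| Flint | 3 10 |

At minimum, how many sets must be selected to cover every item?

Take {Atlas, Comet, Delta, Echo, Flint}. Their union is {0, 1, 2, 3, 4, 5, 6, 7, 8, 9, 10, 11}, which is all 12 items.
No 4 of the 6 sets cover everything (all 15 combinations miss at least one item), so 5 is optimal.

5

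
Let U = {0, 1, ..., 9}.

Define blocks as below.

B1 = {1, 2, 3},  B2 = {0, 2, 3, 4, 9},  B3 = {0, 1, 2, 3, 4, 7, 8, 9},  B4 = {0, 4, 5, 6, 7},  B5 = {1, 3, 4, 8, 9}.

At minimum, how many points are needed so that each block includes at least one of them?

The 2 points {0, 3} hit every block.
The blocks B1, B4 are pairwise disjoint, so any hitting set needs a separate point for each — at least 2. Hence 2 is optimal.

2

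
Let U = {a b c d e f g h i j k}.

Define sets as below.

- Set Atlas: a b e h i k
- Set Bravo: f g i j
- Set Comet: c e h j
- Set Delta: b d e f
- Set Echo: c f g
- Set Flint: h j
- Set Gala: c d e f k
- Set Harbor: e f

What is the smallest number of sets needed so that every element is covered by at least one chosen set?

Atlas and Bravo and Gala together: Atlas ∪ Bravo ∪ Gala = {a, b, c, d, e, f, g, h, i, j, k} — every element is covered.
Only Atlas contains a, so Atlas is forced; the remaining 5 elements need at least 2 more sets (each remaining set adds at most 3) — so at least 3 sets are needed, and 3 is optimal.

3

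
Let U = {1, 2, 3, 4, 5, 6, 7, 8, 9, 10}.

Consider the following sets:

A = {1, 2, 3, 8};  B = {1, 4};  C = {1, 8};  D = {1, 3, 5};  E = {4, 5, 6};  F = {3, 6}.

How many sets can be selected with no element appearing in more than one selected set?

2

C, E are pairwise disjoint (C={1,8}; E={4,5,6}).
Every remaining set overlaps one of these, and no 3 of the listed sets are pairwise disjoint, so 2 is the maximum.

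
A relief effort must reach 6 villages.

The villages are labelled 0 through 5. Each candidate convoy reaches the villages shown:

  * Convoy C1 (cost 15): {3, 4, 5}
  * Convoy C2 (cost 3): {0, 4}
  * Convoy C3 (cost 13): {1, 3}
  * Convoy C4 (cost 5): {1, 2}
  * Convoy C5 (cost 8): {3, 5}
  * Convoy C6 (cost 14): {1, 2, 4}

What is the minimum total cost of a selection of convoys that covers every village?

C2, C4, C5 together cover every village (C2 ∪ C4 ∪ C5 = {0, 1, 2, 3, 4, 5}); total cost 3 + 5 + 8 = 16.
No covering selection has total cost below 16.

16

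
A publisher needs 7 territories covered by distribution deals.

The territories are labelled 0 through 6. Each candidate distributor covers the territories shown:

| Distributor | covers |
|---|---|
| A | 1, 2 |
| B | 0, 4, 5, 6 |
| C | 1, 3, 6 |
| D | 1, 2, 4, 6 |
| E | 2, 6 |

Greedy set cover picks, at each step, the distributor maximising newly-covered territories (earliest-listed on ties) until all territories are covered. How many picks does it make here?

Greedy: pick B (covers 4 new) → pick A (covers 2 new) → pick C (covers 1 new). Total picks: 3.

3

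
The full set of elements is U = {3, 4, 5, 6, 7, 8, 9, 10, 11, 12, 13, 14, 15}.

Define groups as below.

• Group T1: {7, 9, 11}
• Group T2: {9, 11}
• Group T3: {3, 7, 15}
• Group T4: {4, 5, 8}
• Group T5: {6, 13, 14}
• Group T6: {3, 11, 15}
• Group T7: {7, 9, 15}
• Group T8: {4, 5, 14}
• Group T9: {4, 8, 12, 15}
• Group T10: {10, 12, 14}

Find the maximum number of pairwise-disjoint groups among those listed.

T2, T3, T4, T5 are pairwise disjoint (T2={9,11}; T3={3,7,15}; T4={4,5,8}; T5={6,13,14}).
Every remaining group overlaps one of these, and no 5 of the listed groups are pairwise disjoint, so 4 is the maximum.

4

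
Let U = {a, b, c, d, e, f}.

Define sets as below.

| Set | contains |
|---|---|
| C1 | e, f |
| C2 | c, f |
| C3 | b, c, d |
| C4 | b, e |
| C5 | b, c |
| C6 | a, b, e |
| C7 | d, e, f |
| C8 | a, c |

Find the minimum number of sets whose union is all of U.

C4, C7, and C8 cover everything between them: the union {a, b, c, d, e, f} is all of U.
No 2 of the 8 sets cover everything (all 28 combinations miss at least one point), so 3 is optimal.

3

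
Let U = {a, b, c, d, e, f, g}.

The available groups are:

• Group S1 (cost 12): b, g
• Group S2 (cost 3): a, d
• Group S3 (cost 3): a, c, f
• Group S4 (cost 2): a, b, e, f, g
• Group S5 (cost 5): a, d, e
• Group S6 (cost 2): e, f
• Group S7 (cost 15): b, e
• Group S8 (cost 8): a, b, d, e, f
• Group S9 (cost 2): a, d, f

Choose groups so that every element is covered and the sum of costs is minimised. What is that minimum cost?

S3, S4, S9 together cover every element (S3 ∪ S4 ∪ S9 = {a, b, c, d, e, f, g}); total cost 3 + 2 + 2 = 7.
No covering selection has total cost below 7.

7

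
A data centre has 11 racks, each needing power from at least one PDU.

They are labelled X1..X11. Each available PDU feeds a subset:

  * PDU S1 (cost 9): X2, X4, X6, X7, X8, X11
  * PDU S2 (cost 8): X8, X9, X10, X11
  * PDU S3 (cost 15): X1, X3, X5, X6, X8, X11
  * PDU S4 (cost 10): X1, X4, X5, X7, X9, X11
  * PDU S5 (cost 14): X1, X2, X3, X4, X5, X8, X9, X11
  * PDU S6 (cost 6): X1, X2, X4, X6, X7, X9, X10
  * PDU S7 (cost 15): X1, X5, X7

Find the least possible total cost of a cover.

S5, S6 together cover every rack (S5 ∪ S6 = {X1, X2, X3, X4, X5, X6, X7, X8, X9, X10, X11}); total cost 14 + 6 = 20.
No covering selection has total cost below 20.

20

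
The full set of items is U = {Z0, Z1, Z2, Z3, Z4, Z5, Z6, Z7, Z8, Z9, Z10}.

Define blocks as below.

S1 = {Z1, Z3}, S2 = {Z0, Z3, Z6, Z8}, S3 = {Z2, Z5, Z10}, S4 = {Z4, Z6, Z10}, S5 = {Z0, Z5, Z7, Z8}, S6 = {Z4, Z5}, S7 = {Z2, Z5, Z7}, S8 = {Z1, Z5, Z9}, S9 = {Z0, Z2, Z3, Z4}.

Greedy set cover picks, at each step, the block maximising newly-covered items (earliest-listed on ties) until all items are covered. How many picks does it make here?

5

Greedy: pick S2 (covers 4 new) → pick S3 (covers 3 new) → pick S8 (covers 2 new) → pick S4 (covers 1 new) → pick S5 (covers 1 new). Total picks: 5.
(The true minimum cover uses only 4 blocks, so greedy is not optimal here.)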